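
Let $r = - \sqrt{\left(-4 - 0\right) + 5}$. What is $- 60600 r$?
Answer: $60600$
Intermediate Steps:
$r = -1$ ($r = - \sqrt{\left(-4 + 0\right) + 5} = - \sqrt{-4 + 5} = - \sqrt{1} = \left(-1\right) 1 = -1$)
$- 60600 r = \left(-60600\right) \left(-1\right) = 60600$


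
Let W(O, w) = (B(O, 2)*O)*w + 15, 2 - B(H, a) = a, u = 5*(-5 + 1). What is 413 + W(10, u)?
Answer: 428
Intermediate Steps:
u = -20 (u = 5*(-4) = -20)
B(H, a) = 2 - a
W(O, w) = 15 (W(O, w) = ((2 - 1*2)*O)*w + 15 = ((2 - 2)*O)*w + 15 = (0*O)*w + 15 = 0*w + 15 = 0 + 15 = 15)
413 + W(10, u) = 413 + 15 = 428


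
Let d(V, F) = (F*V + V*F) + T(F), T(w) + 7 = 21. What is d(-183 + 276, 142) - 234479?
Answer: -208053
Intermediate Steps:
T(w) = 14 (T(w) = -7 + 21 = 14)
d(V, F) = 14 + 2*F*V (d(V, F) = (F*V + V*F) + 14 = (F*V + F*V) + 14 = 2*F*V + 14 = 14 + 2*F*V)
d(-183 + 276, 142) - 234479 = (14 + 2*142*(-183 + 276)) - 234479 = (14 + 2*142*93) - 234479 = (14 + 26412) - 234479 = 26426 - 234479 = -208053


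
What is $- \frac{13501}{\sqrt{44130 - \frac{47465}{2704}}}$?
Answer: $- \frac{702052 \sqrt{119280055}}{119280055} \approx -64.281$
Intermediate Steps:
$- \frac{13501}{\sqrt{44130 - \frac{47465}{2704}}} = - \frac{13501}{\sqrt{\frac{119280055}{2704}}} = - \frac{13501}{\frac{1}{52} \sqrt{119280055}} = - 13501 \frac{52 \sqrt{119280055}}{119280055} = - \frac{702052 \sqrt{119280055}}{119280055}$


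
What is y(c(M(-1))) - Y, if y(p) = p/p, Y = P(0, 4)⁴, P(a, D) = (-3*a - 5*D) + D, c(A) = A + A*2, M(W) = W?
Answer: -65535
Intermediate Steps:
c(A) = 3*A (c(A) = A + 2*A = 3*A)
P(a, D) = -4*D - 3*a (P(a, D) = (-5*D - 3*a) + D = -4*D - 3*a)
Y = 65536 (Y = (-4*4 - 3*0)⁴ = (-16 + 0)⁴ = (-16)⁴ = 65536)
y(p) = 1
y(c(M(-1))) - Y = 1 - 1*65536 = 1 - 65536 = -65535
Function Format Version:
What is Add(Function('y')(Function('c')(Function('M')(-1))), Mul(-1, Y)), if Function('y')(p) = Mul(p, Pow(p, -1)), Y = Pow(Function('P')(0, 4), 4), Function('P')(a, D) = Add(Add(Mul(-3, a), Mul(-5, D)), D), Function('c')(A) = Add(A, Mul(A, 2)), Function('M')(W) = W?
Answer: -65535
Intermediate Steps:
Function('c')(A) = Mul(3, A) (Function('c')(A) = Add(A, Mul(2, A)) = Mul(3, A))
Function('P')(a, D) = Add(Mul(-4, D), Mul(-3, a)) (Function('P')(a, D) = Add(Add(Mul(-5, D), Mul(-3, a)), D) = Add(Mul(-4, D), Mul(-3, a)))
Y = 65536 (Y = Pow(Add(Mul(-4, 4), Mul(-3, 0)), 4) = Pow(Add(-16, 0), 4) = Pow(-16, 4) = 65536)
Function('y')(p) = 1
Add(Function('y')(Function('c')(Function('M')(-1))), Mul(-1, Y)) = Add(1, Mul(-1, 65536)) = Add(1, -65536) = -65535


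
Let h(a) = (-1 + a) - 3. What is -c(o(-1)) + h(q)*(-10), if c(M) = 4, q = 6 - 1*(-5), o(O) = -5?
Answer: -74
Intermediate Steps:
q = 11 (q = 6 + 5 = 11)
h(a) = -4 + a
-c(o(-1)) + h(q)*(-10) = -1*4 + (-4 + 11)*(-10) = -4 + 7*(-10) = -4 - 70 = -74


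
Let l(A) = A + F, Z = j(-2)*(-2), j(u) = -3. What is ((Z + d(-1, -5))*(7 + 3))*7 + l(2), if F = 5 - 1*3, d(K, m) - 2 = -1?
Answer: 494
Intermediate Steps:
d(K, m) = 1 (d(K, m) = 2 - 1 = 1)
F = 2 (F = 5 - 3 = 2)
Z = 6 (Z = -3*(-2) = 6)
l(A) = 2 + A (l(A) = A + 2 = 2 + A)
((Z + d(-1, -5))*(7 + 3))*7 + l(2) = ((6 + 1)*(7 + 3))*7 + (2 + 2) = (7*10)*7 + 4 = 70*7 + 4 = 490 + 4 = 494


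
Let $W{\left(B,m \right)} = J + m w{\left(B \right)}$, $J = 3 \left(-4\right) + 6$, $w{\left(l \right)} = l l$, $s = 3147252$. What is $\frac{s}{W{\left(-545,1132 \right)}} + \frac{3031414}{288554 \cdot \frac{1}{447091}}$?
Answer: $\frac{113925413282688005941}{24255293340719} \approx 4.6969 \cdot 10^{6}$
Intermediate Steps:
$w{\left(l \right)} = l^{2}$
$J = -6$ ($J = -12 + 6 = -6$)
$W{\left(B,m \right)} = -6 + m B^{2}$
$\frac{s}{W{\left(-545,1132 \right)}} + \frac{3031414}{288554 \cdot \frac{1}{447091}} = \frac{3147252}{-6 + 1132 \left(-545\right)^{2}} + \frac{3031414}{288554 \cdot \frac{1}{447091}} = \frac{3147252}{-6 + 1132 \cdot 297025} + \frac{3031414}{288554 \cdot \frac{1}{447091}} = \frac{3147252}{-6 + 336232300} + \frac{3031414}{\frac{288554}{447091}} = \frac{3147252}{336232294} + 3031414 \cdot \frac{447091}{288554} = 3147252 \cdot \frac{1}{336232294} + \frac{677658958337}{144277} = \frac{1573626}{168116147} + \frac{677658958337}{144277} = \frac{113925413282688005941}{24255293340719}$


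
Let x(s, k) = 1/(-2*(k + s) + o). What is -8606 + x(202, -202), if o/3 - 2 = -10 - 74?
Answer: -2117077/246 ≈ -8606.0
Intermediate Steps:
o = -246 (o = 6 + 3*(-10 - 74) = 6 + 3*(-84) = 6 - 252 = -246)
x(s, k) = 1/(-246 - 2*k - 2*s) (x(s, k) = 1/(-2*(k + s) - 246) = 1/((-2*k - 2*s) - 246) = 1/(-246 - 2*k - 2*s))
-8606 + x(202, -202) = -8606 - 1/(246 + 2*(-202) + 2*202) = -8606 - 1/(246 - 404 + 404) = -8606 - 1/246 = -2117077/246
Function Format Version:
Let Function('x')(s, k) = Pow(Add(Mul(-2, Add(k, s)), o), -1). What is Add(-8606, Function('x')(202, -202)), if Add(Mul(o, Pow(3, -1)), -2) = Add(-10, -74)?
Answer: Rational(-2117077, 246) ≈ -8606.0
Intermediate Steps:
o = -246 (o = Add(6, Mul(3, Add(-10, -74))) = Add(6, Mul(3, -84)) = Add(6, -252) = -246)
Function('x')(s, k) = Pow(Add(-246, Mul(-2, k), Mul(-2, s)), -1) (Function('x')(s, k) = Pow(Add(Mul(-2, Add(k, s)), -246), -1) = Pow(Add(Add(Mul(-2, k), Mul(-2, s)), -246), -1) = Pow(Add(-246, Mul(-2, k), Mul(-2, s)), -1))
Add(-8606, Function('x')(202, -202)) = Add(-8606, Mul(-1, Pow(Add(246, Mul(2, -202), Mul(2, 202)), -1))) = Add(-8606, Mul(-1, Pow(Add(246, -404, 404), -1))) = Add(-8606, Mul(-1, Pow(246, -1))) = Add(-8606, Mul(-1, Rational(1, 246))) = Add(-8606, Rational(-1, 246)) = Rational(-2117077, 246)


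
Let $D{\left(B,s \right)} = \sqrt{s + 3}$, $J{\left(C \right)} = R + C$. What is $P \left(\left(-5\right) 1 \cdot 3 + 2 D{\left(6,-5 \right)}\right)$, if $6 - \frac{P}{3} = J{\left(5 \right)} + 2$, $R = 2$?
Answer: $135 - 18 i \sqrt{2} \approx 135.0 - 25.456 i$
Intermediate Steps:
$J{\left(C \right)} = 2 + C$
$D{\left(B,s \right)} = \sqrt{3 + s}$
$P = -9$ ($P = 18 - 3 \left(\left(2 + 5\right) + 2\right) = 18 - 3 \left(7 + 2\right) = 18 - 27 = -9$)
$P \left(\left(-5\right) 1 \cdot 3 + 2 D{\left(6,-5 \right)}\right) = - 9 \left(\left(-5\right) 1 \cdot 3 + 2 \sqrt{3 - 5}\right) = - 9 \left(\left(-5\right) 3 + 2 \sqrt{-2}\right) = - 9 \left(-15 + 2 i \sqrt{2}\right) = 135 - 18 i \sqrt{2}$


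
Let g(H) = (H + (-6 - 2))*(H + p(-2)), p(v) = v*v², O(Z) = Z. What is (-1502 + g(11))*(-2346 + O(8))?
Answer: 3490634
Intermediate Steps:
p(v) = v³
g(H) = (-8 + H)² (g(H) = (H + (-6 - 2))*(H + (-2)³) = (H - 8)*(H - 8) = (-8 + H)*(-8 + H) = (-8 + H)²)
(-1502 + g(11))*(-2346 + O(8)) = (-1502 + (64 + 11² - 16*11))*(-2346 + 8) = (-1502 + (64 + 121 - 176))*(-2338) = (-1502 + 9)*(-2338) = -1493*(-2338) = 3490634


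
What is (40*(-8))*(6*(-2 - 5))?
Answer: 13440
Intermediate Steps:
(40*(-8))*(6*(-2 - 5)) = -1920*(-7) = -320*(-42) = 13440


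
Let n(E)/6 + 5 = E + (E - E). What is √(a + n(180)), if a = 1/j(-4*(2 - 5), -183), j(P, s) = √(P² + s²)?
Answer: √(131970847050 + 11211*√3737)/11211 ≈ 32.404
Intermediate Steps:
n(E) = -30 + 6*E (n(E) = -30 + 6*(E + (E - E)) = -30 + 6*(E + 0) = -30 + 6*E)
a = √3737/11211 (a = 1/(√((-4*(2 - 5))² + (-183)²)) = 1/(√((-4*(-3))² + 33489)) = 1/(√(12² + 33489)) = 1/(√(144 + 33489)) = 1/(√33633) = 1/(3*√3737) = √3737/11211 ≈ 0.0054528)
√(a + n(180)) = √(√3737/11211 + (-30 + 6*180)) = √(√3737/11211 + (-30 + 1080)) = √(√3737/11211 + 1050) = √(1050 + √3737/11211)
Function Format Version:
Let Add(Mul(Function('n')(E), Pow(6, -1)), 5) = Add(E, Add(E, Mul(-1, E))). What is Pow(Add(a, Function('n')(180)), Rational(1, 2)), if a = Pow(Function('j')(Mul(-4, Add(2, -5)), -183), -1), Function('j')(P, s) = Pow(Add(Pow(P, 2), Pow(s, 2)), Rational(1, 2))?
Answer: Mul(Rational(1, 11211), Pow(Add(131970847050, Mul(11211, Pow(3737, Rational(1, 2)))), Rational(1, 2))) ≈ 32.404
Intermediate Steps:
Function('n')(E) = Add(-30, Mul(6, E)) (Function('n')(E) = Add(-30, Mul(6, Add(E, Add(E, Mul(-1, E))))) = Add(-30, Mul(6, Add(E, 0))) = Add(-30, Mul(6, E)))
a = Mul(Rational(1, 11211), Pow(3737, Rational(1, 2))) (a = Pow(Pow(Add(Pow(Mul(-4, Add(2, -5)), 2), Pow(-183, 2)), Rational(1, 2)), -1) = Pow(Pow(Add(Pow(Mul(-4, -3), 2), 33489), Rational(1, 2)), -1) = Pow(Pow(Add(Pow(12, 2), 33489), Rational(1, 2)), -1) = Pow(Pow(Add(144, 33489), Rational(1, 2)), -1) = Pow(Pow(33633, Rational(1, 2)), -1) = Pow(Mul(3, Pow(3737, Rational(1, 2))), -1) = Mul(Rational(1, 11211), Pow(3737, Rational(1, 2))) ≈ 0.0054528)
Pow(Add(a, Function('n')(180)), Rational(1, 2)) = Pow(Add(Mul(Rational(1, 11211), Pow(3737, Rational(1, 2))), Add(-30, Mul(6, 180))), Rational(1, 2)) = Pow(Add(Mul(Rational(1, 11211), Pow(3737, Rational(1, 2))), Add(-30, 1080)), Rational(1, 2)) = Pow(Add(Mul(Rational(1, 11211), Pow(3737, Rational(1, 2))), 1050), Rational(1, 2)) = Pow(Add(1050, Mul(Rational(1, 11211), Pow(3737, Rational(1, 2)))), Rational(1, 2))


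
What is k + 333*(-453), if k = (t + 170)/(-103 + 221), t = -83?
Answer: -17800095/118 ≈ -1.5085e+5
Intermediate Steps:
k = 87/118 (k = (-83 + 170)/(-103 + 221) = 87/118 ≈ 0.73729)
k + 333*(-453) = 87/118 + 333*(-453) = 87/118 - 150849 = -17800095/118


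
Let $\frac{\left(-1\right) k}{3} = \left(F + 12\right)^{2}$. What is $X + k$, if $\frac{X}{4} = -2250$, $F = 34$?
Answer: $-15348$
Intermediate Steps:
$k = -6348$ ($k = - 3 \left(34 + 12\right)^{2} = - 3 \cdot 46^{2} = \left(-3\right) 2116 = -6348$)
$X = -9000$ ($X = 4 \left(-2250\right) = -9000$)
$X + k = -9000 - 6348 = -15348$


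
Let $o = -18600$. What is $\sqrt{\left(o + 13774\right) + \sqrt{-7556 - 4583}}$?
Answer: $\sqrt{-4826 + i \sqrt{12139}} \approx 0.7929 + 69.474 i$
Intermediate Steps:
$\sqrt{\left(o + 13774\right) + \sqrt{-7556 - 4583}} = \sqrt{\left(-18600 + 13774\right) + \sqrt{-7556 - 4583}} = \sqrt{-4826 + \sqrt{-12139}} = \sqrt{-4826 + i \sqrt{12139}}$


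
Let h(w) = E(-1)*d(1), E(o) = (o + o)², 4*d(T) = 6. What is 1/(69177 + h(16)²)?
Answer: 1/69213 ≈ 1.4448e-5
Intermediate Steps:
d(T) = 3/2 (d(T) = (¼)*6 = 3/2)
E(o) = 4*o² (E(o) = (2*o)² = 4*o²)
h(w) = 6 (h(w) = (4*(-1)²)*(3/2) = (4*1)*(3/2) = 4*(3/2) = 6)
1/(69177 + h(16)²) = 1/(69177 + 6²) = 1/(69177 + 36) = 1/69213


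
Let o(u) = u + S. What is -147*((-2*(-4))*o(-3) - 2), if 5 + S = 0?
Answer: 9702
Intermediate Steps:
S = -5 (S = -5 + 0 = -5)
o(u) = -5 + u (o(u) = u - 5 = -5 + u)
-147*((-2*(-4))*o(-3) - 2) = -147*((-2*(-4))*(-5 - 3) - 2) = -147*(8*(-8) - 2) = -147*(-64 - 2) = -147*(-66) = 9702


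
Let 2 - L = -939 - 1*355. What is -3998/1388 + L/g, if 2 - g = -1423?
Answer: -649717/329650 ≈ -1.9709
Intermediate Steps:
L = 1296 (L = 2 - (-939 - 1*355) = 2 - (-939 - 355) = 2 - 1*(-1294) = 2 + 1294 = 1296)
g = 1425 (g = 2 - 1*(-1423) = 2 + 1423 = 1425)
-3998/1388 + L/g = -3998/1388 + 1296/1425 = -3998*1/1388 + 1296*(1/1425) = -1999/694 + 432/475 = -649717/329650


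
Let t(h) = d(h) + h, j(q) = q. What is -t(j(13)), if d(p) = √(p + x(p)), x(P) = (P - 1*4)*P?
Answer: -13 - √130 ≈ -24.402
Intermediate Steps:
x(P) = P*(-4 + P) (x(P) = (P - 4)*P = (-4 + P)*P = P*(-4 + P))
d(p) = √(p + p*(-4 + p))
t(h) = h + √(h*(-3 + h)) (t(h) = √(h*(-3 + h)) + h = h + √(h*(-3 + h)))
-t(j(13)) = -(13 + √(13*(-3 + 13))) = -(13 + √(13*10)) = -(13 + √130) = -13 - √130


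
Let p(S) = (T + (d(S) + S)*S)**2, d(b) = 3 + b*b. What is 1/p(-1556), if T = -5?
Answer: 1/14174254798691549409 ≈ 7.0550e-20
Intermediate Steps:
d(b) = 3 + b**2
p(S) = (-5 + S*(3 + S + S**2))**2 (p(S) = (-5 + ((3 + S**2) + S)*S)**2 = (-5 + (3 + S + S**2)*S)**2 = (-5 + S*(3 + S + S**2))**2)
1/p(-1556) = 1/((-5 + (-1556)**2 - 1556*(3 + (-1556)**2))**2) = 1/((-5 + 2421136 - 1556*(3 + 2421136))**2) = 1/((-5 + 2421136 - 1556*2421139)**2) = 1/((-5 + 2421136 - 3767292284)**2) = 1/((-3764871153)**2) = 1/14174254798691549409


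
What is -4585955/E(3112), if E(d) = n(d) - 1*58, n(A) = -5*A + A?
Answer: 4585955/12506 ≈ 366.70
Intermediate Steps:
n(A) = -4*A
E(d) = -58 - 4*d (E(d) = -4*d - 1*58 = -4*d - 58 = -58 - 4*d)
-4585955/E(3112) = -4585955/(-58 - 4*3112) = -4585955/(-58 - 12448) = -4585955/(-12506) = -4585955*(-1/12506) = 4585955/12506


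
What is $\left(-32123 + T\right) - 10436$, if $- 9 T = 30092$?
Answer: $- \frac{413123}{9} \approx -45903.0$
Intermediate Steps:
$T = - \frac{30092}{9}$ ($T = \left(- \frac{1}{9}\right) 30092 = - \frac{30092}{9} \approx -3343.6$)
$\left(-32123 + T\right) - 10436 = \left(-32123 - \frac{30092}{9}\right) - 10436 = - \frac{319199}{9} - 10436 = - \frac{413123}{9}$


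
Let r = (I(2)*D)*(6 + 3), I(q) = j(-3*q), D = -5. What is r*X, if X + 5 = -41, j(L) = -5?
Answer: -10350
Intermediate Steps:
I(q) = -5
X = -46 (X = -5 - 41 = -46)
r = 225 (r = (-5*(-5))*(6 + 3) = 25*9 = 225)
r*X = 225*(-46) = -10350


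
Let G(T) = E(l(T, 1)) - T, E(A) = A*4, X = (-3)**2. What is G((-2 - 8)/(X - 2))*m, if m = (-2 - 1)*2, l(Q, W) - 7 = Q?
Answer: -996/7 ≈ -142.29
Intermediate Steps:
l(Q, W) = 7 + Q
m = -6 (m = -3*2 = -6)
X = 9
E(A) = 4*A
G(T) = 28 + 3*T (G(T) = 4*(7 + T) - T = (28 + 4*T) - T = 28 + 3*T)
G((-2 - 8)/(X - 2))*m = (28 + 3*((-2 - 8)/(9 - 2)))*(-6) = (28 + 3*(-10/7))*(-6) = (28 - 30/7)*(-6) = (166/7)*(-6) = -996/7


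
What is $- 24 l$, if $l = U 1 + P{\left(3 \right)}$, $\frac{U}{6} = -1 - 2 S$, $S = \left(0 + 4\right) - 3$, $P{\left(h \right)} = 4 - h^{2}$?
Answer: $552$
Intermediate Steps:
$S = 1$ ($S = 4 - 3 = 1$)
$U = -18$ ($U = 6 \left(-1 - 2\right) = 6 \left(-3\right) = -18$)
$l = -23$ ($l = \left(-18\right) 1 + \left(4 - 3^{2}\right) = -18 + \left(4 - 9\right) = -18 - 5 = -23$)
$- 24 l = \left(-24\right) \left(-23\right) = 552$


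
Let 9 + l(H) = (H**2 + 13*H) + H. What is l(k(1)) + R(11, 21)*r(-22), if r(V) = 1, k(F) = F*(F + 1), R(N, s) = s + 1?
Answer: 45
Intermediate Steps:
R(N, s) = 1 + s
k(F) = F*(1 + F)
l(H) = -9 + H**2 + 14*H (l(H) = -9 + ((H**2 + 13*H) + H) = -9 + (H**2 + 14*H) = -9 + H**2 + 14*H)
l(k(1)) + R(11, 21)*r(-22) = (-9 + (1*(1 + 1))**2 + 14*(1*(1 + 1))) + (1 + 21)*1 = (-9 + (1*2)**2 + 14*(1*2)) + 22*1 = (-9 + 2**2 + 14*2) + 22 = (-9 + 4 + 28) + 22 = 23 + 22 = 45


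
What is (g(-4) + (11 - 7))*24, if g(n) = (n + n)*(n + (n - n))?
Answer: 864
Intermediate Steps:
g(n) = 2*n**2 (g(n) = (2*n)*(n + 0) = (2*n)*n = 2*n**2)
(g(-4) + (11 - 7))*24 = (2*(-4)**2 + (11 - 7))*24 = (2*16 + 4)*24 = (32 + 4)*24 = 36*24 = 864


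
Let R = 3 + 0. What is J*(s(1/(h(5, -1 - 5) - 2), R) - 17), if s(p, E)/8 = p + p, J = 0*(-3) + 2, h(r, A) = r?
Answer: -70/3 ≈ -23.333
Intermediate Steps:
J = 2 (J = 0 + 2 = 2)
R = 3
s(p, E) = 16*p (s(p, E) = 8*(p + p) = 8*(2*p) = 16*p)
J*(s(1/(h(5, -1 - 5) - 2), R) - 17) = 2*(16/(5 - 2) - 17) = 2*(16/3 - 17) = 2*(-35/3) = -70/3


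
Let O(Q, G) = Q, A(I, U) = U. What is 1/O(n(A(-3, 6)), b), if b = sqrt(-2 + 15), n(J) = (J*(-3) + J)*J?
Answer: -1/72 ≈ -0.013889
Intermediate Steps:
n(J) = -2*J**2 (n(J) = (-3*J + J)*J = (-2*J)*J = -2*J**2)
b = sqrt(13) ≈ 3.6056
1/O(n(A(-3, 6)), b) = 1/(-2*6**2) = 1/(-2*36) = 1/(-72) = -1/72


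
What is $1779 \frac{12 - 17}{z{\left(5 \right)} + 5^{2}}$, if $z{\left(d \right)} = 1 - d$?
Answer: $- \frac{2965}{7} \approx -423.57$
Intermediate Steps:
$1779 \frac{12 - 17}{z{\left(5 \right)} + 5^{2}} = 1779 \frac{12 - 17}{\left(1 - 5\right) + 5^{2}} = 1779 \left(- \frac{5}{\left(1 - 5\right) + 25}\right) = 1779 \left(- \frac{5}{-4 + 25}\right) = 1779 \left(- \frac{5}{21}\right) = - \frac{2965}{7}$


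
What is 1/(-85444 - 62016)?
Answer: -1/147460 ≈ -6.7815e-6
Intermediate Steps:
1/(-85444 - 62016) = 1/(-147460) = -1/147460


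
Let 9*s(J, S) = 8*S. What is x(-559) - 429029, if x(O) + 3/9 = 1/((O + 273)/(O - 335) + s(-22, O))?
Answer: -857070616135/1997697 ≈ -4.2903e+5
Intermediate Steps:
s(J, S) = 8*S/9 (s(J, S) = (8*S)/9 = 8*S/9)
x(O) = -1/3 + 1/(8*O/9 + (273 + O)/(-335 + O)) (x(O) = -1/3 + 1/((O + 273)/(O - 335) + 8*O/9) = -1/3 + 1/((273 + O)/(-335 + O) + 8*O/9) = -1/3 + 1/(8*O/9 + (273 + O)/(-335 + O)))
x(-559) - 429029 = 2*(-5751 - 4*(-559)**2 + 1349*(-559))/(3*(2457 - 2671*(-559) + 8*(-559)**2)) - 429029 = 2*(-5751 - 4*312481 - 754091)/(3*(2457 + 1493089 + 8*312481)) - 429029 = 2*(-5751 - 1249924 - 754091)/(3*(2457 + 1493089 + 2499848)) - 429029 = (2/3)*(-2009766)/3995394 - 429029 = (2/3)*(1/3995394)*(-2009766) - 429029 = -669922/1997697 - 429029 = -857070616135/1997697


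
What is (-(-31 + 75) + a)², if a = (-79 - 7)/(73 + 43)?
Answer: 6734025/3364 ≈ 2001.8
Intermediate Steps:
a = -43/58 (a = -86/116 = -86*1/116 = -43/58 ≈ -0.74138)
(-(-31 + 75) + a)² = (-(-31 + 75) - 43/58)² = (-1*44 - 43/58)² = (-44 - 43/58)² = (-2595/58)² = 6734025/3364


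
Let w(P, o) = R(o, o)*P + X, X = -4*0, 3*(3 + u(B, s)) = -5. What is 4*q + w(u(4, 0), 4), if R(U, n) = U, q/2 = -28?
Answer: -728/3 ≈ -242.67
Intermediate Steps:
q = -56 (q = 2*(-28) = -56)
u(B, s) = -14/3 (u(B, s) = -3 + (1/3)*(-5) = -3 - 5/3 = -14/3)
X = 0
w(P, o) = P*o (w(P, o) = o*P + 0 = P*o + 0 = P*o)
4*q + w(u(4, 0), 4) = 4*(-56) - 14/3*4 = -224 - 56/3 = -728/3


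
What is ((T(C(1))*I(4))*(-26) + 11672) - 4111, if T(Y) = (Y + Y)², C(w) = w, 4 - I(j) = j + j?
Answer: 7977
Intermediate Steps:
I(j) = 4 - 2*j (I(j) = 4 - (j + j) = 4 - 2*j)
T(Y) = 4*Y² (T(Y) = (2*Y)² = 4*Y²)
((T(C(1))*I(4))*(-26) + 11672) - 4111 = (((4*1²)*(4 - 2*4))*(-26) + 11672) - 4111 = (((4*1)*(4 - 8))*(-26) + 11672) - 4111 = ((4*(-4))*(-26) + 11672) - 4111 = (-16*(-26) + 11672) - 4111 = (416 + 11672) - 4111 = 12088 - 4111 = 7977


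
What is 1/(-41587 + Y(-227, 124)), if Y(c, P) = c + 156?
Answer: -1/41658 ≈ -2.4005e-5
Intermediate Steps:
Y(c, P) = 156 + c
1/(-41587 + Y(-227, 124)) = 1/(-41587 + (156 - 227)) = 1/(-41587 - 71) = 1/(-41658) = -1/41658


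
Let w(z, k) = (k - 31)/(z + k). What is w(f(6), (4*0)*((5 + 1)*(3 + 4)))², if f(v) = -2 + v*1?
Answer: 961/16 ≈ 60.063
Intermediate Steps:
f(v) = -2 + v
w(z, k) = (-31 + k)/(k + z)
w(f(6), (4*0)*((5 + 1)*(3 + 4)))² = ((-31 + (4*0)*((5 + 1)*(3 + 4)))/((4*0)*((5 + 1)*(3 + 4)) + (-2 + 6)))² = ((-31 + 0*(6*7))/(0*(6*7) + 4))² = ((-31 + 0*42)/(0*42 + 4))² = ((-31 + 0)/(0 + 4))² = (-31/4)² = 961/16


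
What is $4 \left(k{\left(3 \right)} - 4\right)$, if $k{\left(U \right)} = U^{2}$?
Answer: $20$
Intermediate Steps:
$4 \left(k{\left(3 \right)} - 4\right) = 4 \left(3^{2} - 4\right) = 4 \left(9 - 4\right) = 4 \cdot 5 = 20$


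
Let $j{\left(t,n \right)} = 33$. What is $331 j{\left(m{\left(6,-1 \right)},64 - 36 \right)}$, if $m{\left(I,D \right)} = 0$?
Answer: $10923$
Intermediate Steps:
$331 j{\left(m{\left(6,-1 \right)},64 - 36 \right)} = 331 \cdot 33 = 10923$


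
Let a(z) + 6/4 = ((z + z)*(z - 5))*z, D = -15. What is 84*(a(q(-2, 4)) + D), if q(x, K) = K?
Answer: -4074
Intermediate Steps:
a(z) = -3/2 + 2*z²*(-5 + z) (a(z) = -3/2 + ((z + z)*(z - 5))*z = -3/2 + ((2*z)*(-5 + z))*z = -3/2 + (2*z*(-5 + z))*z = -3/2 + 2*z²*(-5 + z))
84*(a(q(-2, 4)) + D) = 84*((-3/2 - 10*4² + 2*4³) - 15) = 84*((-3/2 - 10*16 + 2*64) - 15) = 84*((-3/2 - 160 + 128) - 15) = 84*(-67/2 - 15) = 84*(-97/2) = -4074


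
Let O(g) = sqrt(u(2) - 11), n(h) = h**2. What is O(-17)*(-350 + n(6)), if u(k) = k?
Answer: -942*I ≈ -942.0*I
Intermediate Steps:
O(g) = 3*I (O(g) = sqrt(2 - 11) = sqrt(-9) = 3*I)
O(-17)*(-350 + n(6)) = (3*I)*(-350 + 6**2) = (3*I)*(-350 + 36) = (3*I)*(-314) = -942*I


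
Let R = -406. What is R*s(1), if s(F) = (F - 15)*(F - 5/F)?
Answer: -22736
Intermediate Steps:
s(F) = (-15 + F)*(F - 5/F)
R*s(1) = -406*(-5 + 1² - 15*1 + 75/1) = -406*(-5 + 1 - 15 + 75*1) = -406*(-5 + 1 - 15 + 75) = -406*56 = -22736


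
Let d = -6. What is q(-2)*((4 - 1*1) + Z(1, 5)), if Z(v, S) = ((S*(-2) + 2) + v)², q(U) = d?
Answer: -312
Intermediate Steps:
q(U) = -6
Z(v, S) = (2 + v - 2*S)² (Z(v, S) = ((-2*S + 2) + v)² = ((2 - 2*S) + v)² = (2 + v - 2*S)²)
q(-2)*((4 - 1*1) + Z(1, 5)) = -6*((4 - 1*1) + (2 + 1 - 2*5)²) = -6*((4 - 1) + (2 + 1 - 10)²) = -6*(3 + (-7)²) = -6*(3 + 49) = -6*52 = -312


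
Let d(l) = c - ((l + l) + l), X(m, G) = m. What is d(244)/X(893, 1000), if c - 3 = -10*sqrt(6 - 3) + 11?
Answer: -718/893 - 10*sqrt(3)/893 ≈ -0.82343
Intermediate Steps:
c = 14 - 10*sqrt(3) (c = 3 + (-10*sqrt(6 - 3) + 11) = 3 + (-10*sqrt(3) + 11) = 3 + (11 - 10*sqrt(3)) = 14 - 10*sqrt(3) ≈ -3.3205)
d(l) = 14 - 10*sqrt(3) - 3*l (d(l) = (14 - 10*sqrt(3)) - ((l + l) + l) = (14 - 10*sqrt(3)) - (2*l + l) = (14 - 10*sqrt(3)) - 3*l = 14 - 10*sqrt(3) - 3*l)
d(244)/X(893, 1000) = (14 - 10*sqrt(3) - 3*244)/893 = (14 - 10*sqrt(3) - 732)*(1/893) = (-718 - 10*sqrt(3))*(1/893) = -718/893 - 10*sqrt(3)/893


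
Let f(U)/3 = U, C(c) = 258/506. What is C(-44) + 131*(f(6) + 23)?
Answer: 1358992/253 ≈ 5371.5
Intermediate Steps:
C(c) = 129/253 (C(c) = 258*(1/506) = 129/253)
f(U) = 3*U
C(-44) + 131*(f(6) + 23) = 129/253 + 131*(3*6 + 23) = 129/253 + 131*(18 + 23) = 129/253 + 131*41 = 129/253 + 5371 = 1358992/253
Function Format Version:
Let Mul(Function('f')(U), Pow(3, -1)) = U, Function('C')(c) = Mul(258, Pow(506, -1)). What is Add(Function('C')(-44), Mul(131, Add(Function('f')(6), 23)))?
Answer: Rational(1358992, 253) ≈ 5371.5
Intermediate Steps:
Function('C')(c) = Rational(129, 253) (Function('C')(c) = Mul(258, Rational(1, 506)) = Rational(129, 253))
Function('f')(U) = Mul(3, U)
Add(Function('C')(-44), Mul(131, Add(Function('f')(6), 23))) = Add(Rational(129, 253), Mul(131, Add(Mul(3, 6), 23))) = Add(Rational(129, 253), Mul(131, Add(18, 23))) = Add(Rational(129, 253), Mul(131, 41)) = Add(Rational(129, 253), 5371) = Rational(1358992, 253)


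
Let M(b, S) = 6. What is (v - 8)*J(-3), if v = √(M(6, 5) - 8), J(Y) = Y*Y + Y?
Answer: -48 + 6*I*√2 ≈ -48.0 + 8.4853*I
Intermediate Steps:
J(Y) = Y + Y² (J(Y) = Y² + Y = Y + Y²)
v = I*√2 (v = √(6 - 8) = √(-2) = I*√2 ≈ 1.4142*I)
(v - 8)*J(-3) = (I*√2 - 8)*(-3*(1 - 3)) = (-8 + I*√2)*(-3*(-2)) = (-8 + I*√2)*6 = -48 + 6*I*√2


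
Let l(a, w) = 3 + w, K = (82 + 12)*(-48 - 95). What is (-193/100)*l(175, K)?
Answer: 2593727/100 ≈ 25937.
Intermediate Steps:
K = -13442 (K = 94*(-143) = -13442)
(-193/100)*l(175, K) = (-193/100)*(3 - 13442) = -193*1/100*(-13439) = -193/100*(-13439) = 2593727/100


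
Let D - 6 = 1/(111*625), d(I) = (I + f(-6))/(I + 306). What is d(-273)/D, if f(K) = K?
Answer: -6451875/4578761 ≈ -1.4091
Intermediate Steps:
d(I) = (-6 + I)/(306 + I) (d(I) = (I - 6)/(I + 306) = (-6 + I)/(306 + I))
D = 416251/69375 (D = 6 + 1/(111*625) = 6 + 1/69375 = 416251/69375 ≈ 6.0000)
d(-273)/D = ((-6 - 273)/(306 - 273))/(416251/69375) = (-279/33)*(69375/416251) = ((1/33)*(-279))*(69375/416251) = -93/11*69375/416251 = -6451875/4578761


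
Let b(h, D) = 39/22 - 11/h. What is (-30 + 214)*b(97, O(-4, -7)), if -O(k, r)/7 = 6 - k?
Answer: 325772/1067 ≈ 305.32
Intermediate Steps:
O(k, r) = -42 + 7*k (O(k, r) = -7*(6 - k) = -42 + 7*k)
b(h, D) = 39/22 - 11/h (b(h, D) = 39*(1/22) - 11/h = 39/22 - 11/h)
(-30 + 214)*b(97, O(-4, -7)) = (-30 + 214)*(39/22 - 11/97) = 184*(39/22 - 11*1/97) = 184*(39/22 - 11/97) = 184*(3541/2134) = 325772/1067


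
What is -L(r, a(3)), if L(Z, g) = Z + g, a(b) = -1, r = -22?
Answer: 23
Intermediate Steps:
-L(r, a(3)) = -(-22 - 1) = -1*(-23) = 23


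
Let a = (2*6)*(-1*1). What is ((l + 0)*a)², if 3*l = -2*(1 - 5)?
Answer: 1024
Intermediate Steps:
l = 8/3 (l = (-2*(1 - 5))/3 = (-2*(-4))/3 = (⅓)*8 = 8/3 ≈ 2.6667)
a = -12 (a = 12*(-1) = -12)
((l + 0)*a)² = ((8/3 + 0)*(-12))² = ((8/3)*(-12))² = (-32)² = 1024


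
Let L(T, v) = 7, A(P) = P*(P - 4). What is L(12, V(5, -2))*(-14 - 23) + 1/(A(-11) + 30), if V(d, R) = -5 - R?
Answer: -50504/195 ≈ -258.99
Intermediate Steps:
A(P) = P*(-4 + P)
L(12, V(5, -2))*(-14 - 23) + 1/(A(-11) + 30) = 7*(-14 - 23) + 1/(-11*(-4 - 11) + 30) = 7*(-37) + 1/(-11*(-15) + 30) = -259 + 1/(165 + 30) = -259 + 1/195 = -50504/195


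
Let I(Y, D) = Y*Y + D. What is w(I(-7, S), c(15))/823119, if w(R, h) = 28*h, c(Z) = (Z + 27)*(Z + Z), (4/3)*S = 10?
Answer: 11760/274373 ≈ 0.042861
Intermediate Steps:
S = 15/2 (S = (¾)*10 = 15/2 ≈ 7.5000)
I(Y, D) = D + Y² (I(Y, D) = Y² + D = D + Y²)
c(Z) = 2*Z*(27 + Z) (c(Z) = (27 + Z)*(2*Z) = 2*Z*(27 + Z))
w(I(-7, S), c(15))/823119 = (28*(2*15*(27 + 15)))/823119 = (28*(2*15*42))*(1/823119) = (28*1260)*(1/823119) = 35280*(1/823119) = 11760/274373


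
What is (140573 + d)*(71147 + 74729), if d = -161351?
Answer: -3031011528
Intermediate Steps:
(140573 + d)*(71147 + 74729) = (140573 - 161351)*(71147 + 74729) = -20778*145876 = -3031011528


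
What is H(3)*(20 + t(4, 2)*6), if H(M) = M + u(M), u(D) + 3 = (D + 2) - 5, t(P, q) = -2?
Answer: 0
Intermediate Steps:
u(D) = -6 + D (u(D) = -3 + ((D + 2) - 5) = -3 + ((2 + D) - 5) = -3 + (-3 + D) = -6 + D)
H(M) = -6 + 2*M (H(M) = M + (-6 + M) = -6 + 2*M)
H(3)*(20 + t(4, 2)*6) = (-6 + 2*3)*(20 - 2*6) = (-6 + 6)*(20 - 12) = 0*8 = 0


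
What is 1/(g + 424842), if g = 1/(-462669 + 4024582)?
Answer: 3561913/1513250242747 ≈ 2.3538e-6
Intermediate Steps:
g = 1/3561913 ≈ 2.8075e-7
1/(g + 424842) = 1/(1/3561913 + 424842) = 1/(1513250242747/3561913) = 3561913/1513250242747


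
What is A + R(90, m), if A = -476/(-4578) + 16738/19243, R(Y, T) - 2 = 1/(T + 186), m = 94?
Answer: 749399323/251698440 ≈ 2.9774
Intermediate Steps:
R(Y, T) = 2 + 1/(186 + T) (R(Y, T) = 2 + 1/(T + 186) = 2 + 1/(186 + T))
A = 6127588/6292461 (A = -476*(-1/4578) + 16738*(1/19243) = 34/327 + 16738/19243 = 6127588/6292461 ≈ 0.97380)
A + R(90, m) = 6127588/6292461 + (373 + 2*94)/(186 + 94) = 6127588/6292461 + (373 + 188)/280 = 6127588/6292461 + (1/280)*561 = 6127588/6292461 + 561/280 = 749399323/251698440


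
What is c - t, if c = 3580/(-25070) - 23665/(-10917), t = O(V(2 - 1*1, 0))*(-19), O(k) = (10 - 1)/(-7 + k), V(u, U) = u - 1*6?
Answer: -1338348907/109475676 ≈ -12.225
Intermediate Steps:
V(u, U) = -6 + u (V(u, U) = u - 6 = -6 + u)
O(k) = 9/(-7 + k)
t = 57/4 (t = (9/(-7 + (-6 + (2 - 1*1))))*(-19) = (9/(-7 + (-6 + (2 - 1))))*(-19) = (9/(-7 + (-6 + 1)))*(-19) = (9/(-7 - 5))*(-19) = (9/(-12))*(-19) = (9*(-1/12))*(-19) = -¾*(-19) = 57/4 ≈ 14.250)
c = 55419869/27368919 (c = 3580*(-1/25070) - 23665*(-1/10917) = -358/2507 + 23665/10917 = 55419869/27368919 ≈ 2.0249)
c - t = 55419869/27368919 - 1*57/4 = 55419869/27368919 - 57/4 = -1338348907/109475676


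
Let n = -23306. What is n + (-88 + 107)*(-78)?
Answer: -24788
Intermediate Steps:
n + (-88 + 107)*(-78) = -23306 + (-88 + 107)*(-78) = -23306 + 19*(-78) = -23306 - 1482 = -24788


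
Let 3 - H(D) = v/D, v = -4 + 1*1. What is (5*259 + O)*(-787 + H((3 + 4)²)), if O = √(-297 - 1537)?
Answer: -7106405/7 - 38413*I*√1834/49 ≈ -1.0152e+6 - 33572.0*I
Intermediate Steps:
O = I*√1834 (O = √(-1834) = I*√1834 ≈ 42.825*I)
v = -3 (v = -4 + 1 = -3)
H(D) = 3 + 3/D (H(D) = 3 - (-3)/D = 3 + 3/D)
(5*259 + O)*(-787 + H((3 + 4)²)) = (5*259 + I*√1834)*(-787 + (3 + 3/((3 + 4)²))) = (1295 + I*√1834)*(-787 + (3 + 3/(7²))) = (1295 + I*√1834)*(-787 + (3 + 3/49)) = (1295 + I*√1834)*(-787 + 150/49) = (1295 + I*√1834)*(-38413/49) = -7106405/7 - 38413*I*√1834/49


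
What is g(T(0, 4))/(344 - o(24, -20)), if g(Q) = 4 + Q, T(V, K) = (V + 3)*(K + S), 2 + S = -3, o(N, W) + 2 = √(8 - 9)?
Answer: 346/119717 + I/119717 ≈ 0.0028901 + 8.353e-6*I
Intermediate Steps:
o(N, W) = -2 + I (o(N, W) = -2 + √(8 - 9) = -2 + √(-1) = -2 + I)
S = -5 (S = -2 - 3 = -5)
T(V, K) = (-5 + K)*(3 + V) (T(V, K) = (V + 3)*(K - 5) = (3 + V)*(-5 + K) = (-5 + K)*(3 + V))
g(T(0, 4))/(344 - o(24, -20)) = (4 + (-15 - 5*0 + 3*4 + 4*0))/(344 - (-2 + I)) = (4 + (-15 + 0 + 12 + 0))/(344 + (2 - I)) = (4 - 3)/(346 - I) = 1*((346 + I)/119717) = (346 + I)/119717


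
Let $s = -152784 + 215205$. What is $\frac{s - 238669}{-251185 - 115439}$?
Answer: $\frac{22031}{45828} \approx 0.48073$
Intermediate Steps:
$s = 62421$
$\frac{s - 238669}{-251185 - 115439} = \frac{62421 - 238669}{-251185 - 115439} = - \frac{176248}{-366624} = \left(-176248\right) \left(- \frac{1}{366624}\right) = \frac{22031}{45828}$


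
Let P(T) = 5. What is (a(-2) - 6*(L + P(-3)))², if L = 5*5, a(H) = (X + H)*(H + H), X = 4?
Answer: 35344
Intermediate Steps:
a(H) = 2*H*(4 + H) (a(H) = (4 + H)*(H + H) = (4 + H)*(2*H) = 2*H*(4 + H))
L = 25
(a(-2) - 6*(L + P(-3)))² = (2*(-2)*(4 - 2) - 6*(25 + 5))² = (2*(-2)*2 - 6*30)² = (-8 - 180)² = (-188)² = 35344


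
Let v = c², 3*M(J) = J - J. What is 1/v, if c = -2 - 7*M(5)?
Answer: ¼ ≈ 0.25000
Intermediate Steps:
M(J) = 0 (M(J) = (J - J)/3 = (⅓)*0 = 0)
c = -2 (c = -2 - 7*0 = -2 + 0 = -2)
v = 4 (v = (-2)² = 4)
1/v = 1/4 = ¼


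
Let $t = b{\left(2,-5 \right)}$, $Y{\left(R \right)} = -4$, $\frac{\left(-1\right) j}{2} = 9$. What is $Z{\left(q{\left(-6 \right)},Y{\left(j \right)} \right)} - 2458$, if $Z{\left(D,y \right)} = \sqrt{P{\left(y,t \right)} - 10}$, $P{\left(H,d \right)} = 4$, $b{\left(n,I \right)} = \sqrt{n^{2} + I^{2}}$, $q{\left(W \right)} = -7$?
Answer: $-2458 + i \sqrt{6} \approx -2458.0 + 2.4495 i$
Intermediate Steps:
$j = -18$ ($j = \left(-2\right) 9 = -18$)
$b{\left(n,I \right)} = \sqrt{I^{2} + n^{2}}$
$t = \sqrt{29}$ ($t = \sqrt{\left(-5\right)^{2} + 2^{2}} = \sqrt{25 + 4} = \sqrt{29} \approx 5.3852$)
$Z{\left(D,y \right)} = i \sqrt{6}$ ($Z{\left(D,y \right)} = \sqrt{4 - 10} = \sqrt{-6} = i \sqrt{6}$)
$Z{\left(q{\left(-6 \right)},Y{\left(j \right)} \right)} - 2458 = i \sqrt{6} - 2458 = -2458 + i \sqrt{6}$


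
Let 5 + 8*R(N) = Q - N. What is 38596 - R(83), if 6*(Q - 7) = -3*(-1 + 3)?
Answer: 154425/4 ≈ 38606.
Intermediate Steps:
Q = 6 (Q = 7 + (-3*(-1 + 3))/6 = 7 + (-3*2)/6 = 7 + (⅙)*(-6) = 7 - 1 = 6)
R(N) = ⅛ - N/8 (R(N) = -5/8 + (6 - N)/8 = -5/8 + (¾ - N/8) = ⅛ - N/8)
38596 - R(83) = 38596 - (⅛ - ⅛*83) = 38596 - (⅛ - 83/8) = 38596 - 1*(-41/4) = 38596 + 41/4 = 154425/4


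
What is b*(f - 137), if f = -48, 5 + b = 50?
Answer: -8325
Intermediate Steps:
b = 45 (b = -5 + 50 = 45)
b*(f - 137) = 45*(-48 - 137) = 45*(-185) = -8325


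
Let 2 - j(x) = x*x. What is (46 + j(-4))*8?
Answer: 256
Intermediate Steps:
j(x) = 2 - x² (j(x) = 2 - x*x = 2 - x²)
(46 + j(-4))*8 = (46 + (2 - 1*(-4)²))*8 = (46 + (2 - 1*16))*8 = (46 + (2 - 16))*8 = (46 - 14)*8 = 32*8 = 256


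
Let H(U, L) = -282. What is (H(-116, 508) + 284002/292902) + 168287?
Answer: 24604642256/146451 ≈ 1.6801e+5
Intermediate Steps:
(H(-116, 508) + 284002/292902) + 168287 = (-282 + 284002/292902) + 168287 = (-282 + 284002*(1/292902)) + 168287 = (-282 + 142001/146451) + 168287 = -41157181/146451 + 168287 = 24604642256/146451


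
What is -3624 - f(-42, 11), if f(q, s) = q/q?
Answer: -3625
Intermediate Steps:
f(q, s) = 1
-3624 - f(-42, 11) = -3624 - 1*1 = -3624 - 1 = -3625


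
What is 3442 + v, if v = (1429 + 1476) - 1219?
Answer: 5128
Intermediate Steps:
v = 1686 (v = 2905 - 1219 = 1686)
3442 + v = 3442 + 1686 = 5128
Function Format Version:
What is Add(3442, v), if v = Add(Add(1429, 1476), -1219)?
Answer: 5128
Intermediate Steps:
v = 1686 (v = Add(2905, -1219) = 1686)
Add(3442, v) = Add(3442, 1686) = 5128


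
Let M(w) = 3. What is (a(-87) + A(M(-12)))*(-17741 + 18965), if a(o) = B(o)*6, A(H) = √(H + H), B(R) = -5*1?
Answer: -36720 + 1224*√6 ≈ -33722.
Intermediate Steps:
B(R) = -5
A(H) = √2*√H (A(H) = √(2*H) = √2*√H)
a(o) = -30 (a(o) = -5*6 = -30)
(a(-87) + A(M(-12)))*(-17741 + 18965) = (-30 + √2*√3)*(-17741 + 18965) = (-30 + √6)*1224 = -36720 + 1224*√6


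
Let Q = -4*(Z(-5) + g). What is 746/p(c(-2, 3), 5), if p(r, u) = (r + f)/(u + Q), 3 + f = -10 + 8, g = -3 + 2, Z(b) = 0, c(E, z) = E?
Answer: -6714/7 ≈ -959.14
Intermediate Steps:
g = -1
Q = 4 (Q = -4*(0 - 1) = -4*(-1) = 4)
f = -5 (f = -3 + (-10 + 8) = -3 - 2 = -5)
p(r, u) = (-5 + r)/(4 + u) (p(r, u) = (r - 5)/(u + 4) = (-5 + r)/(4 + u))
746/p(c(-2, 3), 5) = 746/(((-5 - 2)/(4 + 5))) = 746/((-7/9)) = 746/(((⅑)*(-7))) = 746/(-7/9) = 746*(-9/7) = -6714/7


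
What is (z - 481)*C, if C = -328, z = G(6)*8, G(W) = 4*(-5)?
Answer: 210248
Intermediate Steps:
G(W) = -20
z = -160 (z = -20*8 = -160)
(z - 481)*C = (-160 - 481)*(-328) = -641*(-328) = 210248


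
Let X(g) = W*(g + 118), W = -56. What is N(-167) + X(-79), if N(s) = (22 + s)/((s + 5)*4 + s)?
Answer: -355963/163 ≈ -2183.8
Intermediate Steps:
N(s) = (22 + s)/(20 + 5*s) (N(s) = (22 + s)/((5 + s)*4 + s) = (22 + s)/((20 + 4*s) + s) = (22 + s)/(20 + 5*s))
X(g) = -6608 - 56*g (X(g) = -56*(g + 118) = -56*(118 + g) = -6608 - 56*g)
N(-167) + X(-79) = (22 - 167)/(5*(4 - 167)) + (-6608 - 56*(-79)) = (⅕)*(-145)/(-163) + (-6608 + 4424) = (⅕)*(-1/163)*(-145) - 2184 = 29/163 - 2184 = -355963/163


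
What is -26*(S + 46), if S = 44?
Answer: -2340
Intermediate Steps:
-26*(S + 46) = -26*(44 + 46) = -26*90 = -2340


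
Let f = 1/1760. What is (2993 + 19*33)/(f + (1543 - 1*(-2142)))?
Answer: 6371200/6485601 ≈ 0.98236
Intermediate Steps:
f = 1/1760 ≈ 0.00056818
(2993 + 19*33)/(f + (1543 - 1*(-2142))) = (2993 + 19*33)/(1/1760 + (1543 - 1*(-2142))) = (2993 + 627)/(1/1760 + (1543 + 2142)) = 3620/(1/1760 + 3685) = 3620/(6485601/1760) = 3620*(1760/6485601) = 6371200/6485601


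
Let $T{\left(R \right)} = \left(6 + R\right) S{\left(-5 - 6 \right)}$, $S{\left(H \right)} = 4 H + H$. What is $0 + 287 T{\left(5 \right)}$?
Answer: $-173635$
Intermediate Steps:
$S{\left(H \right)} = 5 H$
$T{\left(R \right)} = -330 - 55 R$ ($T{\left(R \right)} = \left(6 + R\right) 5 \left(-5 - 6\right) = \left(6 + R\right) 5 \left(-11\right) = \left(6 + R\right) \left(-55\right) = -330 - 55 R$)
$0 + 287 T{\left(5 \right)} = 0 + 287 \left(-330 - 275\right) = 0 + 287 \left(-605\right) = 0 - 173635 = -173635$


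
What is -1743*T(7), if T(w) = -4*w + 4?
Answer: 41832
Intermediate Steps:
T(w) = 4 - 4*w
-1743*T(7) = -1743*(4 - 4*7) = -1743*(4 - 28) = -1743*(-24) = 41832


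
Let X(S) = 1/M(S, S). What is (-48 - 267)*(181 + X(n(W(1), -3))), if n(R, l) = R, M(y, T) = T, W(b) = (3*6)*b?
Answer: -114065/2 ≈ -57033.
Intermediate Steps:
W(b) = 18*b
X(S) = 1/S
(-48 - 267)*(181 + X(n(W(1), -3))) = (-48 - 267)*(181 + 1/(18*1)) = -315*(181 + 1/18) = -315*3259/18 = -114065/2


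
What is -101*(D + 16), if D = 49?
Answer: -6565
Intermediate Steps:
-101*(D + 16) = -101*(49 + 16) = -101*65 = -6565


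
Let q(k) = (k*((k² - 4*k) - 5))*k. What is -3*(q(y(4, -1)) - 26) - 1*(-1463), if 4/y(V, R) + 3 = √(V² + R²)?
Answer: 1667 + 30*√17 ≈ 1790.7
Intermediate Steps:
y(V, R) = 4/(-3 + √(R² + V²)) (y(V, R) = 4/(-3 + √(V² + R²)) = 4/(-3 + √(R² + V²)))
q(k) = k²*(-5 + k² - 4*k) (q(k) = (k*(-5 + k² - 4*k))*k = k²*(-5 + k² - 4*k))
-3*(q(y(4, -1)) - 26) - 1*(-1463) = -3*((4/(-3 + √((-1)² + 4²)))²*(-5 + (4/(-3 + √((-1)² + 4²)))² - 16/(-3 + √((-1)² + 4²))) - 26) - 1*(-1463) = -3*((4/(-3 + √(1 + 16)))²*(-5 + (4/(-3 + √(1 + 16)))² - 16/(-3 + √(1 + 16))) - 26) + 1463 = -3*((4/(-3 + √17))²*(-5 + (4/(-3 + √17))² - 16/(-3 + √17)) - 26) + 1463 = -3*((16/(-3 + √17)²)*(-5 + 16/(-3 + √17)² - 16/(-3 + √17)) - 26) + 1463 = -3*((16/(-3 + √17)²)*(-5 - 16/(-3 + √17) + 16/(-3 + √17)²) - 26) + 1463 = -3*(16*(-5 - 16/(-3 + √17) + 16/(-3 + √17)²)/(-3 + √17)² - 26) + 1463 = -3*(-26 + 16*(-5 - 16/(-3 + √17) + 16/(-3 + √17)²)/(-3 + √17)²) + 1463 = (78 - 48*(-5 - 16/(-3 + √17) + 16/(-3 + √17)²)/(-3 + √17)²) + 1463 = 1541 - 48*(-5 - 16/(-3 + √17) + 16/(-3 + √17)²)/(-3 + √17)²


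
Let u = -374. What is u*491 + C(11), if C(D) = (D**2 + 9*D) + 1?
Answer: -183413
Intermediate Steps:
C(D) = 1 + D**2 + 9*D
u*491 + C(11) = -374*491 + (1 + 11**2 + 9*11) = -183634 + (1 + 121 + 99) = -183634 + 221 = -183413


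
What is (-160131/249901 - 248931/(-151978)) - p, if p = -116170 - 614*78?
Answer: 6231023083067749/37979454178 ≈ 1.6406e+5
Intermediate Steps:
p = -164062 (p = -116170 - 1*47892 = -116170 - 47892 = -164062)
(-160131/249901 - 248931/(-151978)) - p = (-160131/249901 - 248931/(-151978)) - 1*(-164062) = (-160131*1/249901 - 248931*(-1/151978)) + 164062 = (-160131/249901 + 248931/151978) + 164062 = 37871716713/37979454178 + 164062 = 6231023083067749/37979454178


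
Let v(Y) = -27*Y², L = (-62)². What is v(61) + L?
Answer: -96623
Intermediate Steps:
L = 3844
v(61) + L = -27*61² + 3844 = -27*3721 + 3844 = -100467 + 3844 = -96623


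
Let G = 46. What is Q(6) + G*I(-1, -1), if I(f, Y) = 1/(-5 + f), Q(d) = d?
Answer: -5/3 ≈ -1.6667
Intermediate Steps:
Q(6) + G*I(-1, -1) = 6 + 46/(-5 - 1) = 6 + 46/(-6) = 6 + 46*(-⅙) = 6 - 23/3 = -5/3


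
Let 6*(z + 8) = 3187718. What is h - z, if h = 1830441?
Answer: 3897488/3 ≈ 1.2992e+6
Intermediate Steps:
z = 1593835/3 (z = -8 + (⅙)*3187718 = -8 + 1593859/3 = 1593835/3 ≈ 5.3128e+5)
h - z = 1830441 - 1*1593835/3 = 1830441 - 1593835/3 = 3897488/3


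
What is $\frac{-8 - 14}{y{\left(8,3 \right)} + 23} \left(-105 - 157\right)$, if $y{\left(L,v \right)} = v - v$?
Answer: $\frac{5764}{23} \approx 250.61$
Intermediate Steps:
$y{\left(L,v \right)} = 0$
$\frac{-8 - 14}{y{\left(8,3 \right)} + 23} \left(-105 - 157\right) = \frac{-8 - 14}{0 + 23} \left(-105 - 157\right) = - \frac{22}{23} \left(-262\right) = \left(-22\right) \frac{1}{23} \left(-262\right) = \left(- \frac{22}{23}\right) \left(-262\right) = \frac{5764}{23}$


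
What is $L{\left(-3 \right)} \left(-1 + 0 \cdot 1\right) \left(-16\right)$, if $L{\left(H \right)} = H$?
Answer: $-48$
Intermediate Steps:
$L{\left(-3 \right)} \left(-1 + 0 \cdot 1\right) \left(-16\right) = - 3 \left(-1 + 0 \cdot 1\right) \left(-16\right) = - 3 \left(-1 + 0\right) \left(-16\right) = \left(-3\right) \left(-1\right) \left(-16\right) = 3 \left(-16\right) = -48$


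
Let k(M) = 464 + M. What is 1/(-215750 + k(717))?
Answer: -1/214569 ≈ -4.6605e-6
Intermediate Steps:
1/(-215750 + k(717)) = 1/(-215750 + (464 + 717)) = 1/(-215750 + 1181) = 1/(-214569) = -1/214569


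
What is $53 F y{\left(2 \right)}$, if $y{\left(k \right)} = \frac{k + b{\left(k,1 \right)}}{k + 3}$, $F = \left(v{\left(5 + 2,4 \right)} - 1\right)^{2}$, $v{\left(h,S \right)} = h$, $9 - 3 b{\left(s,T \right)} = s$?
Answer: $\frac{8268}{5} \approx 1653.6$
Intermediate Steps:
$b{\left(s,T \right)} = 3 - \frac{s}{3}$
$F = 36$ ($F = \left(\left(5 + 2\right) - 1\right)^{2} = \left(7 - 1\right)^{2} = 6^{2} = 36$)
$y{\left(k \right)} = \frac{3 + \frac{2 k}{3}}{3 + k}$ ($y{\left(k \right)} = \frac{k - \left(-3 + \frac{k}{3}\right)}{k + 3} = \frac{3 + \frac{2 k}{3}}{3 + k}$)
$53 F y{\left(2 \right)} = 53 \cdot 36 \frac{9 + 2 \cdot 2}{3 \left(3 + 2\right)} = 53 \cdot 36 \frac{9 + 4}{3 \cdot 5} = 53 \cdot 36 \cdot \frac{1}{3} \cdot \frac{1}{5} \cdot 13 = 53 \cdot 36 \cdot \frac{13}{15} = 53 \cdot \frac{156}{5} = \frac{8268}{5}$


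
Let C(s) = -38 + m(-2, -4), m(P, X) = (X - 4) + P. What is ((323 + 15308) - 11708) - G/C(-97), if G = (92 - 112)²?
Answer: 11794/3 ≈ 3931.3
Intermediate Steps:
m(P, X) = -4 + P + X (m(P, X) = (-4 + X) + P = -4 + P + X)
C(s) = -48 (C(s) = -38 + (-4 - 2 - 4) = -38 - 10 = -48)
G = 400 (G = (-20)² = 400)
((323 + 15308) - 11708) - G/C(-97) = ((323 + 15308) - 11708) - 400/(-48) = (15631 - 11708) - 400*(-1)/48 = 3923 - 1*(-25/3) = 3923 + 25/3 = 11794/3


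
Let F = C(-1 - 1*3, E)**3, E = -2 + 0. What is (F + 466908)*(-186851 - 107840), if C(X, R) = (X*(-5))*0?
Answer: -137593585428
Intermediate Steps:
E = -2
C(X, R) = 0 (C(X, R) = -5*X*0 = 0)
F = 0 (F = 0**3 = 0)
(F + 466908)*(-186851 - 107840) = (0 + 466908)*(-186851 - 107840) = 466908*(-294691) = -137593585428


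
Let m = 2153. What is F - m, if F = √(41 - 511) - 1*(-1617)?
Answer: -536 + I*√470 ≈ -536.0 + 21.679*I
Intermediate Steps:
F = 1617 + I*√470 (F = √(-470) + 1617 = I*√470 + 1617 = 1617 + I*√470 ≈ 1617.0 + 21.679*I)
F - m = (1617 + I*√470) - 1*2153 = (1617 + I*√470) - 2153 = -536 + I*√470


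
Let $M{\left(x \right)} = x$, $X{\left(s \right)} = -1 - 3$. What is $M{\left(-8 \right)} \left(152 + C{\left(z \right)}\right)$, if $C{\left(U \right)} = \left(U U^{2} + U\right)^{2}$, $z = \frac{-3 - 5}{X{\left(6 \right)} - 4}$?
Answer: $-1248$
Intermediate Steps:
$X{\left(s \right)} = -4$
$z = 1$ ($z = \frac{-3 - 5}{-4 - 4} = - \frac{8}{-8} = \left(-8\right) \left(- \frac{1}{8}\right) = 1$)
$C{\left(U \right)} = \left(U + U^{3}\right)^{2}$ ($C{\left(U \right)} = \left(U^{3} + U\right)^{2} = \left(U + U^{3}\right)^{2}$)
$M{\left(-8 \right)} \left(152 + C{\left(z \right)}\right) = - 8 \left(152 + 1^{2} \left(1 + 1^{2}\right)^{2}\right) = - 8 \left(152 + 1 \left(1 + 1\right)^{2}\right) = - 8 \left(152 + 1 \cdot 2^{2}\right) = - 8 \left(152 + 1 \cdot 4\right) = - 8 \left(152 + 4\right) = \left(-8\right) 156 = -1248$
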